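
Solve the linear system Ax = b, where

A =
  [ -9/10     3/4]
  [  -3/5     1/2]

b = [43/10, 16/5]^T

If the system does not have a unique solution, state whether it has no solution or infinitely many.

Row-reduce:
R1 ← R1 / (-9/10).
R2 ← R2 + 3/5·R1.
Row 2 reduces to 0 = 1/3, a contradiction. The system is inconsistent.

no solution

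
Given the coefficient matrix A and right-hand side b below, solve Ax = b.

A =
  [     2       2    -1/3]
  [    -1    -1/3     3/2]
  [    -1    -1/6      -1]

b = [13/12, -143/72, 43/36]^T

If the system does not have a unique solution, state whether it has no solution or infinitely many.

Row-reduce the augmented matrix:
R1 ← R1 / (2).
R2 ← R2 + 1·R1.
R3 ← R3 + 1·R1.
R2 ← R2 / (2/3).
R1 ← R1 − 1·R2.
R3 ← R3 − 5/6·R2.
R3 ← R3 / (-17/6).
R1 ← R1 + 13/6·R3.
R2 ← R2 − 2·R3.
Reading off the reduced rows gives x_1 = 0, x_2 = 1/3, x_3 = -5/4.

x_1 = 0, x_2 = 1/3, x_3 = -5/4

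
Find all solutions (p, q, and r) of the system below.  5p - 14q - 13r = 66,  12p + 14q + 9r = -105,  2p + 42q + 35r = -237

Row-reduce:
R1 ← R1 / (5).
R2 ← R2 − 12·R1.
R3 ← R3 − 2·R1.
R2 ← R2 / (238/5).
R1 ← R1 + 14/5·R2.
R3 ← R3 − 238/5·R2.
Rank is 2 with 3 unknowns, leaving r free.

infinitely many solutions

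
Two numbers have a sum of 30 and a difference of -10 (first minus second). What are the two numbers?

Let x = first number, y = second number.
  x + y = 30
  -y + x = -10
From equation 1: x = 30 − y.
Substitute into equation 2 and solve: y = 20.
Then x = 10.

first number: 10, second number: 20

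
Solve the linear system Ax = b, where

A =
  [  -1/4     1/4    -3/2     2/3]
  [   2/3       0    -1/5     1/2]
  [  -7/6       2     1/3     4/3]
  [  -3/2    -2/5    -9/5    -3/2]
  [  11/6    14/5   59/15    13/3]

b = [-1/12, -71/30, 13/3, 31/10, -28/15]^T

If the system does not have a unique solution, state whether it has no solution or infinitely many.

Row-reduce the augmented matrix:
R1 ← R1 / (-1/4).
R2 ← R2 − 2/3·R1.
R3 ← R3 + 7/6·R1.
R4 ← R4 + 3/2·R1.
R5 ← R5 − 11/6·R1.
R2 ← R2 / (2/3).
R1 ← R1 + 1·R2.
R3 ← R3 − 5/6·R2.
R4 ← R4 + 19/10·R2.
R5 ← R5 − 139/30·R2.
R3 ← R3 / (151/12).
R1 ← R1 + 3/10·R3.
R2 ← R2 + 63/10·R3.
R4 ← R4 + 477/100·R3.
R5 ← R5 − 6637/300·R3.
R4 ← R4 / (-17249/22650).
R1 ← R1 − 483/755·R4.
R2 ← R2 − 2494/2265·R4.
R3 ← R3 + 111/302·R4.
R5 ← R5 − 17249/11325·R4.
R5 reduces to 0 = 0, so the extra equation is consistent.
Reading off the reduced rows gives x_1 = -4, x_2 = -1, x_3 = 1, x_4 = 1.

x_1 = -4, x_2 = -1, x_3 = 1, x_4 = 1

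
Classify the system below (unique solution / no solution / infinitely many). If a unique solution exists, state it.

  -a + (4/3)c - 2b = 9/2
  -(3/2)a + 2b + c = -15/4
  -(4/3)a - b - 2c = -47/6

a = 5/2, b = -3/2, c = 3

Row-reduce the augmented matrix:
R1 ← R1 / (-1).
R2 ← R2 + 3/2·R1.
R3 ← R3 + 4/3·R1.
R2 ← R2 / (5).
R1 ← R1 − 2·R2.
R3 ← R3 − 5/3·R2.
R3 ← R3 / (-31/9).
R1 ← R1 + 14/15·R3.
R2 ← R2 + 1/5·R3.
Reading off the reduced rows gives a = 5/2, b = -3/2, c = 3.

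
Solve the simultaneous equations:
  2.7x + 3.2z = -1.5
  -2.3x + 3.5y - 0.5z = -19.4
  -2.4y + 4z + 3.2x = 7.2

x = 3, y = -4, z = -3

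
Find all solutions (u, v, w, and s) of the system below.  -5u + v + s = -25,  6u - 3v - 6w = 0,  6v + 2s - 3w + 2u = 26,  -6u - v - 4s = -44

Row-reduce the augmented matrix:
R1 ← R1 / (-5).
R2 ← R2 − 6·R1.
R3 ← R3 − 2·R1.
R4 ← R4 + 6·R1.
R2 ← R2 / (-9/5).
R1 ← R1 + 1/5·R2.
R3 ← R3 − 32/5·R2.
R4 ← R4 + 11/5·R2.
R3 ← R3 / (-73/3).
R1 ← R1 − 2/3·R3.
R2 ← R2 − 10/3·R3.
R4 ← R4 − 22/3·R3.
R4 ← R4 / (-340/73).
R1 ← R1 + 11/73·R4.
R2 ← R2 − 18/73·R4.
R3 ← R3 + 20/73·R4.
Reading off the reduced rows gives u = 6, v = 4, w = 4, s = 1.

u = 6, v = 4, w = 4, s = 1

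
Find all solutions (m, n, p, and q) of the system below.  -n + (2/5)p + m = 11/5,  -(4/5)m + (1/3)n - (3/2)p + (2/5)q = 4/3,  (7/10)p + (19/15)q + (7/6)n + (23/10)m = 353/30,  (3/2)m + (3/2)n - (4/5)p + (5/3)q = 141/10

no solution

Row-reduce:
R2 ← R2 + 4/5·R1.
R3 ← R3 − 23/10·R1.
R4 ← R4 − 3/2·R1.
R2 ← R2 / (-7/15).
R1 ← R1 + 1·R2.
R3 ← R3 − 52/15·R2.
R4 ← R4 − 3·R2.
R3 ← R3 / (-629/70).
R1 ← R1 − 41/14·R3.
R2 ← R2 − 177/70·R3.
R4 ← R4 + 629/70·R3.
Row 4 reduces to 0 = 1, a contradiction. The system is inconsistent.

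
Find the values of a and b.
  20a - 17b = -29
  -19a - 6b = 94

a = -4, b = -3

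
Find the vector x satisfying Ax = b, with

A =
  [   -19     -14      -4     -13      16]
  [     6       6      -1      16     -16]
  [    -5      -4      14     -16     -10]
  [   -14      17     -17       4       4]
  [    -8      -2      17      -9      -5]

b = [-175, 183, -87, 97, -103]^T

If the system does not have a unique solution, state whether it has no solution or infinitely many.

x_1 = 1, x_2 = 2, x_3 = -5, x_4 = 4, x_5 = -6

Row-reduce the augmented matrix:
R1 ← R1 / (-19).
R2 ← R2 − 6·R1.
R3 ← R3 + 5·R1.
R4 ← R4 + 14·R1.
R5 ← R5 + 8·R1.
R2 ← R2 / (30/19).
R1 ← R1 − 14/19·R2.
R3 ← R3 + 6/19·R2.
R4 ← R4 − 519/19·R2.
R5 ← R5 − 74/19·R2.
R3 ← R3 / (73/5).
R1 ← R1 − 19/15·R3.
R2 ← R2 + 43/30·R3.
R4 ← R4 − 251/10·R3.
R5 ← R5 − 364/15·R3.
R4 ← R4 / (-25501/146).
R1 ← R1 + 872/219·R4.
R2 ← R2 − 2861/438·R4.
R3 ← R3 + 51/73·R4.
R5 ← R5 + 3485/219·R4.
R5 ← R5 / (1791031/76503).
R1 ← R1 − 69382/76503·R5.
R2 ← R2 + 53372/76503·R5.
R3 ← R3 + 50044/25501·R5.
R4 ← R4 + 30630/25501·R5.
Reading off the reduced rows gives x_1 = 1, x_2 = 2, x_3 = -5, x_4 = 4, x_5 = -6.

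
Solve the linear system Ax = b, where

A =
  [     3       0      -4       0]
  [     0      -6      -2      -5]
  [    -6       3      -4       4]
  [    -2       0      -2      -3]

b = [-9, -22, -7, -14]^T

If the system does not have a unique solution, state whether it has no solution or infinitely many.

Row-reduce the augmented matrix:
R1 ← R1 / (3).
R3 ← R3 + 6·R1.
R4 ← R4 + 2·R1.
R2 ← R2 / (-6).
R3 ← R3 − 3·R2.
R3 ← R3 / (-13).
R1 ← R1 + 4/3·R3.
R2 ← R2 − 1/3·R3.
R4 ← R4 + 14/3·R3.
R4 ← R4 / (-46/13).
R1 ← R1 + 2/13·R4.
R2 ← R2 − 34/39·R4.
R3 ← R3 + 3/26·R4.
Reading off the reduced rows gives x_1 = 1, x_2 = 1, x_3 = 3, x_4 = 2.

x_1 = 1, x_2 = 1, x_3 = 3, x_4 = 2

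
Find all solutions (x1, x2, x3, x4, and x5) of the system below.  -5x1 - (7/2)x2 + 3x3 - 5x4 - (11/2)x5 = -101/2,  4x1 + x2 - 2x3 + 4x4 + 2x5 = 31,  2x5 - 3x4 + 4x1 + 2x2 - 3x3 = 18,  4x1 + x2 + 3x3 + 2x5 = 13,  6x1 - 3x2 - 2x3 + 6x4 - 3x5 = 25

Row-reduce:
R1 ← R1 / (-5).
R2 ← R2 − 4·R1.
R3 ← R3 − 4·R1.
R4 ← R4 − 4·R1.
R5 ← R5 − 6·R1.
R2 ← R2 / (-9/5).
R1 ← R1 − 7/10·R2.
R3 ← R3 + 4/5·R2.
R4 ← R4 + 9/5·R2.
R5 ← R5 + 36/5·R2.
R3 ← R3 / (-7/9).
R1 ← R1 + 4/9·R3.
R2 ← R2 + 2/9·R3.
R4 ← R4 − 5·R3.
R4 ← R4 / (-49).
R1 ← R1 − 5·R4.
R2 ← R2 − 2·R4.
R3 ← R3 − 9·R4.
Row 5 reduces to 0 = 2, a contradiction. The system is inconsistent.

no solution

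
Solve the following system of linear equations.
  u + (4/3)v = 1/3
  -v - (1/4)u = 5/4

u = 3, v = -2

From equation 1: u = 1/3 − 4/3·v.
Substitute into equation 2 and solve: v = -2.
Then u = 3.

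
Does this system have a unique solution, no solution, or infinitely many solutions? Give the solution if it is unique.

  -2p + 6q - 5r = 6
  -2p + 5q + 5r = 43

Row-reduce:
R1 ← R1 / (-2).
R2 ← R2 + 2·R1.
R2 ← R2 / (-1).
R1 ← R1 + 3·R2.
Rank is 2 with 3 unknowns, leaving r free.

infinitely many solutions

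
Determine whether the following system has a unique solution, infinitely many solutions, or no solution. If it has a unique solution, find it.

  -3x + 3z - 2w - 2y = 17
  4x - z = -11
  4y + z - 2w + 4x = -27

Row-reduce:
R1 ← R1 / (-3).
R2 ← R2 − 4·R1.
R3 ← R3 − 4·R1.
R2 ← R2 / (-8/3).
R1 ← R1 − 2/3·R2.
R3 ← R3 − 4/3·R2.
R3 ← R3 / (13/2).
R1 ← R1 + 1/4·R3.
R2 ← R2 + 9/8·R3.
Rank is 3 with 4 unknowns, leaving w free.

infinitely many solutions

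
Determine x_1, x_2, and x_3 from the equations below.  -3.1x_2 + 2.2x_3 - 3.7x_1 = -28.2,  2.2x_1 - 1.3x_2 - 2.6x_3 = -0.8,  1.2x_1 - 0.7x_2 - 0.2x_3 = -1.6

Row-reduce the augmented matrix:
R1 ← R1 / (-37/10).
R2 ← R2 − 11/5·R1.
R3 ← R3 − 6/5·R1.
R2 ← R2 / (-1163/370).
R1 ← R1 − 31/37·R2.
R3 ← R3 + 631/370·R2.
R3 ← R3 / (7062/5815).
R1 ← R1 + 1092/1163·R3.
R2 ← R2 − 478/1163·R3.
Reading off the reduced rows gives x_1 = 2, x_2 = 6, x_3 = -1.

x_1 = 2, x_2 = 6, x_3 = -1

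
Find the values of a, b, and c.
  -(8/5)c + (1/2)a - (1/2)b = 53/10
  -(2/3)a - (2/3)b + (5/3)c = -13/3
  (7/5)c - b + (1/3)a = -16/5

a = 0, b = -1, c = -3

Row-reduce the augmented matrix:
R1 ← R1 / (1/2).
R2 ← R2 + 2/3·R1.
R3 ← R3 − 1/3·R1.
R2 ← R2 / (-4/3).
R1 ← R1 + 1·R2.
R3 ← R3 + 2/3·R2.
R3 ← R3 / (27/10).
R1 ← R1 + 57/20·R3.
R2 ← R2 − 7/20·R3.
Reading off the reduced rows gives a = 0, b = -1, c = -3.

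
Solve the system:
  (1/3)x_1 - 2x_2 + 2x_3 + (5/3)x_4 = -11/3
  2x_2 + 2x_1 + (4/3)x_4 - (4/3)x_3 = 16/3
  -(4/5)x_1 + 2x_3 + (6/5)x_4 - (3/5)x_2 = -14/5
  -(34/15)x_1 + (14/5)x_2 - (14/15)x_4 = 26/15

Row-reduce:
R1 ← R1 / (1/3).
R2 ← R2 − 2·R1.
R3 ← R3 + 4/5·R1.
R4 ← R4 + 34/15·R1.
R2 ← R2 / (14).
R1 ← R1 + 6·R2.
R3 ← R3 + 27/5·R2.
R4 ← R4 + 54/5·R2.
R3 ← R3 / (58/35).
R1 ← R1 − 2/7·R3.
R2 ← R2 + 20/21·R3.
R4 ← R4 − 116/35·R3.
Rank is 3 with 4 unknowns, leaving x_4 free.

infinitely many solutions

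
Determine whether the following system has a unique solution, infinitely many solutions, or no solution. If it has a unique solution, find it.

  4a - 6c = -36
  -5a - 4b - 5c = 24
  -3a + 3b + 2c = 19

a = -6, b = -1, c = 2

Row-reduce the augmented matrix:
R1 ← R1 / (4).
R2 ← R2 + 5·R1.
R3 ← R3 + 3·R1.
R2 ← R2 / (-4).
R3 ← R3 − 3·R2.
R3 ← R3 / (-95/8).
R1 ← R1 + 3/2·R3.
R2 ← R2 − 25/8·R3.
Reading off the reduced rows gives a = -6, b = -1, c = 2.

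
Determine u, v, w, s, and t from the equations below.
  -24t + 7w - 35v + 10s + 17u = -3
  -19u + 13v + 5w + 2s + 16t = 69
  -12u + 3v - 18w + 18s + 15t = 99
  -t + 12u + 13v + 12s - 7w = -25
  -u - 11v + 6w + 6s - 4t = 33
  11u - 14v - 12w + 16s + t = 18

u = -4, v = -1, w = 0, s = 3, t = 0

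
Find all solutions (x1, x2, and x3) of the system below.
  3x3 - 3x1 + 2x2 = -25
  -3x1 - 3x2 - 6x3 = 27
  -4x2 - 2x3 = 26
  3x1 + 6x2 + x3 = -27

x1 = 2, x2 = -5, x3 = -3

Row-reduce the augmented matrix:
R1 ← R1 / (-3).
R2 ← R2 + 3·R1.
R4 ← R4 − 3·R1.
R2 ← R2 / (-5).
R1 ← R1 + 2/3·R2.
R3 ← R3 + 4·R2.
R4 ← R4 − 8·R2.
R3 ← R3 / (26/5).
R1 ← R1 − 1/5·R3.
R2 ← R2 − 9/5·R3.
R4 ← R4 + 52/5·R3.
R4 reduces to 0 = 0, so the extra equation is consistent.
Reading off the reduced rows gives x1 = 2, x2 = -5, x3 = -3.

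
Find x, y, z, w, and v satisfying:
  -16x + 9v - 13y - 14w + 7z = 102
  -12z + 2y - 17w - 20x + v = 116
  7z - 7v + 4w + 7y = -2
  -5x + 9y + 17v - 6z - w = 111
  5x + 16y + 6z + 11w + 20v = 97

x = -3, y = 4, z = 2, w = -4, v = 4

Row-reduce the augmented matrix:
R1 ← R1 / (-16).
R2 ← R2 + 20·R1.
R4 ← R4 + 5·R1.
R5 ← R5 − 5·R1.
R2 ← R2 / (73/4).
R1 ← R1 − 13/16·R2.
R3 ← R3 − 7·R2.
R4 ← R4 − 209/16·R2.
R5 ← R5 − 191/16·R2.
R3 ← R3 / (1092/73).
R1 ← R1 − 71/146·R3.
R2 ← R2 + 83/73·R3.
R4 ← R4 − 973/146·R3.
R5 ← R5 − 3177/146·R3.
R4 ← R4 / (103/78).
R1 ← R1 − 199/273·R4.
R2 ← R2 − 173/546·R4.
R3 ← R3 − 139/546·R4.
R5 ← R5 − 69/91·R4.
R5 ← R5 / (60093/2884).
R1 ← R1 + 36461/2884·R5.
R2 ← R2 + 18133/2884·R5.
R3 ← R3 + 13319/2884·R5.
R4 ← R4 − 3571/206·R5.
Reading off the reduced rows gives x = -3, y = 4, z = 2, w = -4, v = 4.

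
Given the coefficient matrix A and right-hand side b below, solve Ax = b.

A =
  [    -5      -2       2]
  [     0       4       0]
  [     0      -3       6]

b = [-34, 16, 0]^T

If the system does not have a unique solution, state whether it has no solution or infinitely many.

x_1 = 6, x_2 = 4, x_3 = 2

Row-reduce the augmented matrix:
R1 ← R1 / (-5).
R2 ← R2 / (4).
R1 ← R1 − 2/5·R2.
R3 ← R3 + 3·R2.
R3 ← R3 / (6).
R1 ← R1 + 2/5·R3.
Reading off the reduced rows gives x_1 = 6, x_2 = 4, x_3 = 2.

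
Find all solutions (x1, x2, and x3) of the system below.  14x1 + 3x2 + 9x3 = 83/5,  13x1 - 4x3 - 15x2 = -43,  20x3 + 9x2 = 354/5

x1 = -1, x2 = 6/5, x3 = 3

Row-reduce the augmented matrix:
R1 ← R1 / (14).
R2 ← R2 − 13·R1.
R2 ← R2 / (-249/14).
R1 ← R1 − 3/14·R2.
R3 ← R3 − 9·R2.
R3 ← R3 / (1141/83).
R1 ← R1 − 41/83·R3.
R2 ← R2 − 173/249·R3.
Reading off the reduced rows gives x1 = -1, x2 = 6/5, x3 = 3.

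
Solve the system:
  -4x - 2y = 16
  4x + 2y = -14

no solution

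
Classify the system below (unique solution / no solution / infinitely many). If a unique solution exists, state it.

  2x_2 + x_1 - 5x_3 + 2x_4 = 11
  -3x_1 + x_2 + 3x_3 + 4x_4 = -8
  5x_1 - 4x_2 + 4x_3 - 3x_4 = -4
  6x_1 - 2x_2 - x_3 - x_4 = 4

Row-reduce:
R2 ← R2 + 3·R1.
R3 ← R3 − 5·R1.
R4 ← R4 − 6·R1.
R2 ← R2 / (7).
R1 ← R1 − 2·R2.
R3 ← R3 + 14·R2.
R4 ← R4 + 14·R2.
R3 ← R3 / (5).
R1 ← R1 + 11/7·R3.
R2 ← R2 + 12/7·R3.
R4 ← R4 − 5·R3.
Row 4 reduces to 0 = -3, a contradiction. The system is inconsistent.

no solution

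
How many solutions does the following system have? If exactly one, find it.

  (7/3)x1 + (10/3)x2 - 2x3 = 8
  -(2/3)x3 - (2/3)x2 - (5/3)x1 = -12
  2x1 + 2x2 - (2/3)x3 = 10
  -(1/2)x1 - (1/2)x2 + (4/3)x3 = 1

x1 = 6, x2 = 0, x3 = 3

Row-reduce the augmented matrix:
R1 ← R1 / (7/3).
R2 ← R2 + 5/3·R1.
R3 ← R3 − 2·R1.
R4 ← R4 + 1/2·R1.
R2 ← R2 / (12/7).
R1 ← R1 − 10/7·R2.
R3 ← R3 + 6/7·R2.
R4 ← R4 − 3/14·R2.
Swap R3 and R4.
R3 ← R3 / (7/6).
R1 ← R1 − 8/9·R3.
R2 ← R2 + 11/9·R3.
R4 reduces to 0 = 0, so the extra equation is consistent.
Reading off the reduced rows gives x1 = 6, x2 = 0, x3 = 3.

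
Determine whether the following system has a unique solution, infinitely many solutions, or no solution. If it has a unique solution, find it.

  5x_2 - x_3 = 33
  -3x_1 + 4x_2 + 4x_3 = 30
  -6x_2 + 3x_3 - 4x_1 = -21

Row-reduce the augmented matrix:
Swap R1 and R2.
R1 ← R1 / (-3).
R3 ← R3 + 4·R1.
R2 ← R2 / (5).
R1 ← R1 + 4/3·R2.
R3 ← R3 + 34/3·R2.
R3 ← R3 / (-23/5).
R1 ← R1 + 8/5·R3.
R2 ← R2 + 1/5·R3.
Reading off the reduced rows gives x_1 = -6, x_2 = 6, x_3 = -3.

x_1 = -6, x_2 = 6, x_3 = -3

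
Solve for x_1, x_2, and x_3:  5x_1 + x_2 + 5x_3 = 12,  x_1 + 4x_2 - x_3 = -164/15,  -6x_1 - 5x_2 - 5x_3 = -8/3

x_1 = 4/3, x_2 = -8/3, x_3 = 8/5

Row-reduce the augmented matrix:
R1 ← R1 / (5).
R2 ← R2 − 1·R1.
R3 ← R3 + 6·R1.
R2 ← R2 / (19/5).
R1 ← R1 − 1/5·R2.
R3 ← R3 + 19/5·R2.
R3 ← R3 / (-1).
R1 ← R1 − 21/19·R3.
R2 ← R2 + 10/19·R3.
Reading off the reduced rows gives x_1 = 4/3, x_2 = -8/3, x_3 = 8/5.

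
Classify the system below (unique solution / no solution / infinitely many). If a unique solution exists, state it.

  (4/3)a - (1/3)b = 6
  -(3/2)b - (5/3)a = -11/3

a = 4, b = -2

Row-reduce the augmented matrix:
R1 ← R1 / (4/3).
R2 ← R2 + 5/3·R1.
R2 ← R2 / (-23/12).
R1 ← R1 + 1/4·R2.
Reading off the reduced rows gives a = 4, b = -2.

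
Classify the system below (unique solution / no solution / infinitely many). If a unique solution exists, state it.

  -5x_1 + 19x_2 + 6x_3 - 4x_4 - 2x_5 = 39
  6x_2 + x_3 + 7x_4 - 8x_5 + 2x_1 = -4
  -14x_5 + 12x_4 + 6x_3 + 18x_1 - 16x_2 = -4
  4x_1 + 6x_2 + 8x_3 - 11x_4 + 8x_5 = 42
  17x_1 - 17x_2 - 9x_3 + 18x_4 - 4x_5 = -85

Row-reduce the augmented matrix:
R1 ← R1 / (-5).
R2 ← R2 − 2·R1.
R3 ← R3 − 18·R1.
R4 ← R4 − 4·R1.
R5 ← R5 − 17·R1.
R2 ← R2 / (68/5).
R1 ← R1 + 19/5·R2.
R3 ← R3 − 262/5·R2.
R4 ← R4 − 106/5·R2.
R5 ← R5 − 238/5·R2.
R3 ← R3 / (29/2).
R1 ← R1 + 1/4·R3.
R2 ← R2 − 1/4·R3.
R4 ← R4 − 15/2·R3.
R5 ← R5 + 1/2·R3.
R4 ← R4 / (-5233/493).
R1 ← R1 − 941/493·R4.
R2 ← R2 − 393/493·R4.
R3 ← R3 + 789/493·R4.
R5 ← R5 + 7543/493·R4.
R5 ← R5 / (4778/5233).
R1 ← R1 − 3119/5233·R5.
R2 ← R2 − 791/5233·R5.
R3 ← R3 + 6102/5233·R5.
R4 ← R4 + 6678/5233·R5.
Reading off the reduced rows gives x_1 = -1, x_2 = 0, x_3 = 4, x_4 = -2, x_5 = -1.

x_1 = -1, x_2 = 0, x_3 = 4, x_4 = -2, x_5 = -1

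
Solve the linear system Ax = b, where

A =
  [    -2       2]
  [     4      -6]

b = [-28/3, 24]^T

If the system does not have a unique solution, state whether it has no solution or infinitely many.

x_1 = 2, x_2 = -8/3

Row-reduce the augmented matrix:
R1 ← R1 / (-2).
R2 ← R2 − 4·R1.
R2 ← R2 / (-2).
R1 ← R1 + 1·R2.
Reading off the reduced rows gives x_1 = 2, x_2 = -8/3.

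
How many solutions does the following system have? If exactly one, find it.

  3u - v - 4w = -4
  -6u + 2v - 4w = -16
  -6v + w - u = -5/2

Row-reduce the augmented matrix:
R1 ← R1 / (3).
R2 ← R2 + 6·R1.
R3 ← R3 + 1·R1.
Swap R2 and R3.
R2 ← R2 / (-19/3).
R1 ← R1 + 1/3·R2.
R3 ← R3 / (-12).
R1 ← R1 + 25/19·R3.
R2 ← R2 − 1/19·R3.
Reading off the reduced rows gives u = 3/2, v = 1/2, w = 2.

u = 3/2, v = 1/2, w = 2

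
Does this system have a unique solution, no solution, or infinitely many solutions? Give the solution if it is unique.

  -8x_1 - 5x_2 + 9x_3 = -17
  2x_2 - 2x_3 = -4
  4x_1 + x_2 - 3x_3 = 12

no solution

Row-reduce:
R1 ← R1 / (-8).
R3 ← R3 − 4·R1.
R2 ← R2 / (2).
R1 ← R1 − 5/8·R2.
R3 ← R3 + 3/2·R2.
Row 3 reduces to 0 = 1/2, a contradiction. The system is inconsistent.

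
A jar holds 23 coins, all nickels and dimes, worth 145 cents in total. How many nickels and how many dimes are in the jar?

nickels: 17, dimes: 6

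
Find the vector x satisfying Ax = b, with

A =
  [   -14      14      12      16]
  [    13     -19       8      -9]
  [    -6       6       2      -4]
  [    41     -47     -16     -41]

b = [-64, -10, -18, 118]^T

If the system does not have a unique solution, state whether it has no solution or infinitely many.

Row-reduce:
R1 ← R1 / (-14).
R2 ← R2 − 13·R1.
R3 ← R3 + 6·R1.
R4 ← R4 − 41·R1.
R2 ← R2 / (-6).
R1 ← R1 + 1·R2.
R4 ← R4 + 6·R2.
R3 ← R3 / (-22/7).
R1 ← R1 + 85/21·R3.
R2 ← R2 + 67/21·R3.
Rank is 3 with 4 unknowns, leaving x_4 free.

infinitely many solutions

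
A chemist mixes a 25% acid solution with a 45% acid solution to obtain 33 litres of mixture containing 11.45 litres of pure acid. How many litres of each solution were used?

Let a = litres of solution A, b = litres of solution B.
  a + b = 33
  (1/4)a + (9/20)b = 229/20
From equation 1: a = 33 − b.
Substitute into equation 2 and solve: b = 16.
Then a = 17.

litres of solution A: 17, litres of solution B: 16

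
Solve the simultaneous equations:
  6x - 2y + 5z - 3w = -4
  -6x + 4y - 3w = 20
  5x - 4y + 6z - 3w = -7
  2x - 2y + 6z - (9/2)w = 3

Row-reduce:
R1 ← R1 / (6).
R2 ← R2 + 6·R1.
R3 ← R3 − 5·R1.
R4 ← R4 − 2·R1.
R2 ← R2 / (2).
R1 ← R1 + 1/3·R2.
R3 ← R3 + 7/3·R2.
R4 ← R4 + 4/3·R2.
R3 ← R3 / (23/3).
R1 ← R1 − 5/3·R3.
R2 ← R2 − 5/2·R3.
R4 ← R4 − 23/3·R3.
Rank is 3 with 4 unknowns, leaving w free.

infinitely many solutions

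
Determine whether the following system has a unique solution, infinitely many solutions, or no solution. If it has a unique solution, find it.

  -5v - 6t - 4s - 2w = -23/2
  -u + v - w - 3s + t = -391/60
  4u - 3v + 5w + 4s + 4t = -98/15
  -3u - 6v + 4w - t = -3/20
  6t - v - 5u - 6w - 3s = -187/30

u = -7/3, v = 7/5, w = 0, s = 3, t = -5/4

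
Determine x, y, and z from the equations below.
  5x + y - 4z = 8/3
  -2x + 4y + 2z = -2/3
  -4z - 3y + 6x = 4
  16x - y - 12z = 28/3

Row-reduce the augmented matrix:
R1 ← R1 / (5).
R2 ← R2 + 2·R1.
R3 ← R3 − 6·R1.
R4 ← R4 − 16·R1.
R2 ← R2 / (22/5).
R1 ← R1 − 1/5·R2.
R3 ← R3 + 21/5·R2.
R4 ← R4 + 21/5·R2.
R3 ← R3 / (13/11).
R1 ← R1 + 9/11·R3.
R2 ← R2 − 1/11·R3.
R4 ← R4 − 13/11·R3.
R4 reduces to 0 = 0, so the extra equation is consistent.
Reading off the reduced rows gives x = 4/3, y = 0, z = 1.

x = 4/3, y = 0, z = 1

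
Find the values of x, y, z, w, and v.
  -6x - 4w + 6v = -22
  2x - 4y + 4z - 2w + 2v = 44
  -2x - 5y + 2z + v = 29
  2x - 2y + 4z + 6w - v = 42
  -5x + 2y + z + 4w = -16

x = 3, y = -5, z = 5, w = 1, v = 0

Row-reduce the augmented matrix:
R1 ← R1 / (-6).
R2 ← R2 − 2·R1.
R3 ← R3 + 2·R1.
R4 ← R4 − 2·R1.
R5 ← R5 + 5·R1.
R2 ← R2 / (-4).
R3 ← R3 + 5·R2.
R4 ← R4 + 2·R2.
R5 ← R5 − 2·R2.
R3 ← R3 / (-3).
R2 ← R2 + 1·R3.
R4 ← R4 − 2·R3.
R5 ← R5 − 3·R3.
R4 ← R4 / (10).
R1 ← R1 − 2/3·R4.
R2 ← R2 + 1·R4.
R3 ← R3 + 11/6·R4.
R5 ← R5 − 67/6·R4.
R5 ← R5 / (-41/12).
R1 ← R1 + 2/3·R5.
R2 ← R2 − 1/2·R5.
R3 ← R3 − 13/12·R5.
R4 ← R4 + 1/2·R5.
Reading off the reduced rows gives x = 3, y = -5, z = 5, w = 1, v = 0.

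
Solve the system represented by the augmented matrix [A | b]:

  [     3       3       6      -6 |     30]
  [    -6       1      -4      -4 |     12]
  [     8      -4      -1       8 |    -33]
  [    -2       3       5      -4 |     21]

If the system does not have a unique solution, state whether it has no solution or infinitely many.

infinitely many solutions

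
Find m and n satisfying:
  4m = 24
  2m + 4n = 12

m = 6, n = 0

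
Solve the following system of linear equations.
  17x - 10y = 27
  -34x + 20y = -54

infinitely many solutions

Row-reduce:
R1 ← R1 / (17).
R2 ← R2 + 34·R1.
Rank is 1 with 2 unknowns, leaving y free.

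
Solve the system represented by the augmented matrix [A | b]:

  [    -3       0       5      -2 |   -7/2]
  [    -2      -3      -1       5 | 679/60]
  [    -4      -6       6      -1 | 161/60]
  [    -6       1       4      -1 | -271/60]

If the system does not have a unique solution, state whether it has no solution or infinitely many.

x_1 = 2/3, x_2 = -2/3, x_3 = 3/5, x_4 = 9/4

Row-reduce the augmented matrix:
R1 ← R1 / (-3).
R2 ← R2 + 2·R1.
R3 ← R3 + 4·R1.
R4 ← R4 + 6·R1.
R2 ← R2 / (-3).
R3 ← R3 + 6·R2.
R4 ← R4 − 1·R2.
R3 ← R3 / (8).
R1 ← R1 + 5/3·R3.
R2 ← R2 − 13/9·R3.
R4 ← R4 + 67/9·R3.
R4 ← R4 / (-41/8).
R1 ← R1 + 13/8·R4.
R2 ← R2 + 1/8·R4.
R3 ← R3 + 11/8·R4.
Reading off the reduced rows gives x_1 = 2/3, x_2 = -2/3, x_3 = 3/5, x_4 = 9/4.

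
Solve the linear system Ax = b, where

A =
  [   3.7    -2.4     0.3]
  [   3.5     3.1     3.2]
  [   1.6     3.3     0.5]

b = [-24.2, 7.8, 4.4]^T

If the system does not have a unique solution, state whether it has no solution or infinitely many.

x_1 = -5, x_2 = 3, x_3 = 5

Row-reduce the augmented matrix:
R1 ← R1 / (37/10).
R2 ← R2 − 7/2·R1.
R3 ← R3 − 8/5·R1.
R2 ← R2 / (1987/370).
R1 ← R1 + 24/37·R2.
R3 ← R3 − 321/74·R2.
R3 ← R3 / (-19724/9935).
R1 ← R1 − 861/1987·R3.
R2 ← R2 − 1079/1987·R3.
Reading off the reduced rows gives x_1 = -5, x_2 = 3, x_3 = 5.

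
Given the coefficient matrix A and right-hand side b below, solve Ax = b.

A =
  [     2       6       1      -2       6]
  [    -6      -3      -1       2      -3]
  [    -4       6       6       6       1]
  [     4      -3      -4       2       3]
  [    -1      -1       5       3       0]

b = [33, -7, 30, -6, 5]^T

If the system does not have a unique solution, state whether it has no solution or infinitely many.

Row-reduce the augmented matrix:
R1 ← R1 / (2).
R2 ← R2 + 6·R1.
R3 ← R3 + 4·R1.
R4 ← R4 − 4·R1.
R5 ← R5 + 1·R1.
R2 ← R2 / (15).
R1 ← R1 − 3·R2.
R3 ← R3 − 18·R2.
R4 ← R4 + 15·R2.
R5 ← R5 − 2·R2.
R3 ← R3 / (28/5).
R1 ← R1 − 1/10·R3.
R2 ← R2 − 2/15·R3.
R4 ← R4 + 4·R3.
R5 ← R5 − 157/30·R3.
R4 ← R4 / (48/7).
R1 ← R1 + 9/28·R4.
R2 ← R2 + 3/7·R4.
R3 ← R3 − 17/14·R4.
R5 ← R5 + 107/28·R4.
R5 ← R5 / (1349/192).
R1 ← R1 − 13/64·R5.
R2 ← R2 − 61/48·R5.
R3 ← R3 + 127/96·R5.
R4 ← R4 − 17/48·R5.
Reading off the reduced rows gives x_1 = -2, x_2 = 2, x_3 = 1, x_4 = 0, x_5 = 4.

x_1 = -2, x_2 = 2, x_3 = 1, x_4 = 0, x_5 = 4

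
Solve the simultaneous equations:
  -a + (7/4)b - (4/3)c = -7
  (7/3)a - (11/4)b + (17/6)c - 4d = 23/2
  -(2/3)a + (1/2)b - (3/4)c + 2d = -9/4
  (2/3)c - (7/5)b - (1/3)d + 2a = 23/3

infinitely many solutions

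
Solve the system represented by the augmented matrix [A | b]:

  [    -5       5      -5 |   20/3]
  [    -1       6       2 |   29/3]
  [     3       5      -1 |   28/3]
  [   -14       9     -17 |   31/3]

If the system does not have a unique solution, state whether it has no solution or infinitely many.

x_1 = 1/3, x_2 = 5/3, x_3 = 0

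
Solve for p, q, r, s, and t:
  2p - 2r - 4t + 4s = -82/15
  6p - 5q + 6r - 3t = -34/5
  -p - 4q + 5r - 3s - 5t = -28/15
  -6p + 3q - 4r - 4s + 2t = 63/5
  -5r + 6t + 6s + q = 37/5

p = -1/3, q = -3, r = -14/5, s = -8/5, t = 1

Row-reduce the augmented matrix:
R1 ← R1 / (2).
R2 ← R2 − 6·R1.
R3 ← R3 + 1·R1.
R4 ← R4 + 6·R1.
R2 ← R2 / (-5).
R3 ← R3 + 4·R2.
R4 ← R4 − 3·R2.
R5 ← R5 − 1·R2.
R3 ← R3 / (-28/5).
R1 ← R1 + 1·R3.
R2 ← R2 + 12/5·R3.
R4 ← R4 + 14/5·R3.
R5 ← R5 + 13/5·R3.
R4 ← R4 / (-7/2).
R1 ← R1 − 13/28·R4.
R2 ← R2 + 9/7·R4.
R3 ← R3 + 43/28·R4.
R5 ← R5 + 11/28·R4.
R5 ← R5 / (1383/98).
R1 ← R1 − 85/98·R5.
R2 ← R2 − 165/49·R5.
R3 ← R3 − 141/98·R5.
R4 ← R4 + 5/7·R5.
Reading off the reduced rows gives p = -1/3, q = -3, r = -14/5, s = -8/5, t = 1.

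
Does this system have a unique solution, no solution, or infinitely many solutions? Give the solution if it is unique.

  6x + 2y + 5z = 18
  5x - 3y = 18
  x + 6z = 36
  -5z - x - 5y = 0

Row-reduce the augmented matrix:
R1 ← R1 / (6).
R2 ← R2 − 5·R1.
R3 ← R3 − 1·R1.
R4 ← R4 + 1·R1.
R2 ← R2 / (-14/3).
R1 ← R1 − 1/3·R2.
R3 ← R3 + 1/3·R2.
R4 ← R4 + 14/3·R2.
R3 ← R3 / (153/28).
R1 ← R1 − 15/28·R3.
R2 ← R2 − 25/28·R3.
R4 reduces to 0 = 0, so the extra equation is consistent.
Reading off the reduced rows gives x = 0, y = -6, z = 6.

x = 0, y = -6, z = 6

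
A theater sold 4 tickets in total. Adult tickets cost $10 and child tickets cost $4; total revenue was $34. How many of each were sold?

adult tickets: 3, child tickets: 1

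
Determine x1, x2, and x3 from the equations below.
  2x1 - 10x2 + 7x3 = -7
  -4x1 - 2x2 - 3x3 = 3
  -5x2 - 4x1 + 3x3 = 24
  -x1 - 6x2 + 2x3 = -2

Row-reduce the augmented matrix:
R1 ← R1 / (2).
R2 ← R2 + 4·R1.
R3 ← R3 + 4·R1.
R4 ← R4 + 1·R1.
R2 ← R2 / (-22).
R1 ← R1 + 5·R2.
R3 ← R3 + 25·R2.
R4 ← R4 + 11·R2.
R3 ← R3 / (9/2).
R1 ← R1 − 1·R3.
R2 ← R2 + 1/2·R3.
R4 reduces to 0 = 0, so the extra equation is consistent.
Reading off the reduced rows gives x1 = -6, x2 = 3, x3 = 5.

x1 = -6, x2 = 3, x3 = 5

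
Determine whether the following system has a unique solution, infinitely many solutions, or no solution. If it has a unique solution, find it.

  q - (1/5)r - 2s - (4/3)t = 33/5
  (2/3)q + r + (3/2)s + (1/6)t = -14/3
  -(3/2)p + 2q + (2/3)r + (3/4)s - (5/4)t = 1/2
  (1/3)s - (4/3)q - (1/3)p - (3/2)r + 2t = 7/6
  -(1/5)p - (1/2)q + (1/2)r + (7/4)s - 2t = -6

p = 0, q = 2, r = -3, s = -2, t = 0

Row-reduce the augmented matrix:
Swap R1 and R3.
R1 ← R1 / (-3/2).
R4 ← R4 + 1/3·R1.
R5 ← R5 + 1/5·R1.
R2 ← R2 / (2/3).
R1 ← R1 + 4/3·R2.
R3 ← R3 − 1·R2.
R4 ← R4 + 16/9·R2.
R5 ← R5 + 23/30·R2.
R3 ← R3 / (-17/10).
R1 ← R1 − 14/9·R3.
R2 ← R2 − 3/2·R3.
R4 ← R4 − 55/54·R3.
R5 ← R5 − 281/180·R3.
R4 ← R4 / (175/108).
R1 ← R1 + 25/18·R4.
R2 ← R2 + 3/2·R4.
R3 ← R3 − 5/2·R4.
R5 ← R5 + 19/36·R4.
R5 ← R5 / (-89891/35700).
R1 ← R1 − 26/21·R5.
R2 ← R2 − 1472/2975·R5.
R3 ← R3 + 1074/595·R5.
R4 ← R4 − 9769/8925·R5.
Reading off the reduced rows gives p = 0, q = 2, r = -3, s = -2, t = 0.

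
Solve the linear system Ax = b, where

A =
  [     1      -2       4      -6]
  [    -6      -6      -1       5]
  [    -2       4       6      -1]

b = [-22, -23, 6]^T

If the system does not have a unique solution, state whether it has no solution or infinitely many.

Row-reduce:
R2 ← R2 + 6·R1.
R3 ← R3 + 2·R1.
R2 ← R2 / (-18).
R1 ← R1 + 2·R2.
R3 ← R3 / (14).
R1 ← R1 − 13/9·R3.
R2 ← R2 + 23/18·R3.
Rank is 3 with 4 unknowns, leaving x_4 free.

infinitely many solutions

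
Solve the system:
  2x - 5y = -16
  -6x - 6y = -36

x = 2, y = 4

Row-reduce the augmented matrix:
R1 ← R1 / (2).
R2 ← R2 + 6·R1.
R2 ← R2 / (-21).
R1 ← R1 + 5/2·R2.
Reading off the reduced rows gives x = 2, y = 4.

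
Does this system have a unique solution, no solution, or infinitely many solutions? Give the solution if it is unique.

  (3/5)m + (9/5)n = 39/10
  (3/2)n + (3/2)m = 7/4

Row-reduce the augmented matrix:
R1 ← R1 / (3/5).
R2 ← R2 − 3/2·R1.
R2 ← R2 / (-3).
R1 ← R1 − 3·R2.
Reading off the reduced rows gives m = -3/2, n = 8/3.

m = -3/2, n = 8/3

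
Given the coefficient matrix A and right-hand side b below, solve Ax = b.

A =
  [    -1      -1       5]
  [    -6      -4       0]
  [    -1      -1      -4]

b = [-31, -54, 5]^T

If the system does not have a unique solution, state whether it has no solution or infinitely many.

x_1 = 5, x_2 = 6, x_3 = -4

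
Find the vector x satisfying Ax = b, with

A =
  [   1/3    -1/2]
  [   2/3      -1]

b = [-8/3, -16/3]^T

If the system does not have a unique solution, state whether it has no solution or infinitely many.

Row-reduce:
R1 ← R1 / (1/3).
R2 ← R2 − 2/3·R1.
Rank is 1 with 2 unknowns, leaving x_2 free.

infinitely many solutions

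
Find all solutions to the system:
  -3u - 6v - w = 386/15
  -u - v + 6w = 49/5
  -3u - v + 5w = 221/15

u = -14/5, v = -3, w = 2/3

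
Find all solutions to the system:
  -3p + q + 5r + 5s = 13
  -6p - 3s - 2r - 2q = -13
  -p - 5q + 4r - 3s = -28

Row-reduce:
R1 ← R1 / (-3).
R2 ← R2 + 6·R1.
R3 ← R3 + 1·R1.
R2 ← R2 / (-4).
R1 ← R1 + 1/3·R2.
R3 ← R3 + 16/3·R2.
R3 ← R3 / (55/3).
R1 ← R1 + 2/3·R3.
R2 ← R2 − 3·R3.
Rank is 3 with 4 unknowns, leaving s free.

infinitely many solutions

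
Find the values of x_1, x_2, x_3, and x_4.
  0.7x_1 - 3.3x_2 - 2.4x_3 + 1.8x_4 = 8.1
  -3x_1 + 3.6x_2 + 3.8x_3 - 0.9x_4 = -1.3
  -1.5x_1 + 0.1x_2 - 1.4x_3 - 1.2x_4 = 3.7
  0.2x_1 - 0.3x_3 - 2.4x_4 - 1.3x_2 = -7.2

Row-reduce the augmented matrix:
R1 ← R1 / (7/10).
R2 ← R2 + 3·R1.
R3 ← R3 + 3/2·R1.
R4 ← R4 − 1/5·R1.
R2 ← R2 / (-369/35).
R1 ← R1 + 33/7·R2.
R3 ← R3 + 244/35·R2.
R4 ← R4 + 5/14·R2.
R3 ← R3 / (-4159/1845).
R1 ← R1 + 65/123·R3.
R2 ← R2 − 227/369·R3.
R4 ← R4 − 1117/1845·R3.
R4 ← R4 / (-302913/83180).
R1 ← R1 + 351/8318·R4.
R2 ← R2 + 9573/8318·R4.
R3 ← R3 − 3411/4159·R4.
Reading off the reduced rows gives x_1 = -3, x_2 = 0, x_3 = -2, x_4 = 3.

x_1 = -3, x_2 = 0, x_3 = -2, x_4 = 3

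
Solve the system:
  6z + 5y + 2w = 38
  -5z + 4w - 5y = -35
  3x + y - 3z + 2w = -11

infinitely many solutions

Row-reduce:
Swap R1 and R3.
R1 ← R1 / (3).
R2 ← R2 / (-5).
R1 ← R1 − 1/3·R2.
R3 ← R3 − 5·R2.
R1 ← R1 + 4/3·R3.
R2 ← R2 − 1·R3.
Rank is 3 with 4 unknowns, leaving w free.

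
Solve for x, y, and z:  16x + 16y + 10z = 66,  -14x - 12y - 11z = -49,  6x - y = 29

x = 5, y = 1, z = -3

Row-reduce the augmented matrix:
R1 ← R1 / (16).
R2 ← R2 + 14·R1.
R3 ← R3 − 6·R1.
R2 ← R2 / (2).
R1 ← R1 − 1·R2.
R3 ← R3 + 7·R2.
R3 ← R3 / (-93/8).
R1 ← R1 − 7/4·R3.
R2 ← R2 + 9/8·R3.
Reading off the reduced rows gives x = 5, y = 1, z = -3.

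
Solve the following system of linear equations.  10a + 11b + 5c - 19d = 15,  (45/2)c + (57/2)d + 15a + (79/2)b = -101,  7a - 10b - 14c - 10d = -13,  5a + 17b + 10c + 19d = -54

no solution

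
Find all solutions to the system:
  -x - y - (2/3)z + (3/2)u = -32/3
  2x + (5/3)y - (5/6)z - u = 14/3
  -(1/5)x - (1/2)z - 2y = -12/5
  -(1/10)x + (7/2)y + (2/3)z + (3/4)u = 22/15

Row-reduce:
R1 ← R1 / (-1).
R2 ← R2 − 2·R1.
R3 ← R3 + 1/5·R1.
R4 ← R4 + 1/10·R1.
R2 ← R2 / (-1/3).
R1 ← R1 − 1·R2.
R3 ← R3 + 9/5·R2.
R4 ← R4 − 18/5·R2.
R3 ← R3 / (34/3).
R1 ← R1 + 35/6·R3.
R2 ← R2 − 13/2·R3.
R4 ← R4 + 68/3·R3.
Row 4 reduces to 0 = 2, a contradiction. The system is inconsistent.

no solution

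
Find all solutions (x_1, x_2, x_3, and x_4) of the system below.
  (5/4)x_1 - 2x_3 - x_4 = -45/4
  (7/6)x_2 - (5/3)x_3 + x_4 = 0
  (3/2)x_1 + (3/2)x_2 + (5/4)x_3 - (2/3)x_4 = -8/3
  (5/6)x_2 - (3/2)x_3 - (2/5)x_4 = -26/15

Row-reduce the augmented matrix:
R1 ← R1 / (5/4).
R3 ← R3 − 3/2·R1.
R2 ← R2 / (7/6).
R3 ← R3 − 3/2·R2.
R4 ← R4 − 5/6·R2.
R3 ← R3 / (811/140).
R1 ← R1 + 8/5·R3.
R2 ← R2 + 10/7·R3.
R4 ← R4 + 13/42·R3.
R4 ← R4 / (-42133/36495).
R1 ← R1 + 2452/2433·R4.
R2 ← R2 − 1634/2433·R4.
R3 ← R3 + 316/2433·R4.
Reading off the reduced rows gives x_1 = -5, x_2 = 2, x_3 = 2, x_4 = 1.

x_1 = -5, x_2 = 2, x_3 = 2, x_4 = 1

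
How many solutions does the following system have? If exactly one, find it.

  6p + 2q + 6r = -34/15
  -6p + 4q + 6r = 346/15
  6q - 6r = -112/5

Row-reduce the augmented matrix:
R1 ← R1 / (6).
R2 ← R2 + 6·R1.
R2 ← R2 / (6).
R1 ← R1 − 1/3·R2.
R3 ← R3 − 6·R2.
R3 ← R3 / (-18).
R1 ← R1 − 1/3·R3.
R2 ← R2 − 2·R3.
Reading off the reduced rows gives p = -7/3, q = -4/3, r = 12/5.

p = -7/3, q = -4/3, r = 12/5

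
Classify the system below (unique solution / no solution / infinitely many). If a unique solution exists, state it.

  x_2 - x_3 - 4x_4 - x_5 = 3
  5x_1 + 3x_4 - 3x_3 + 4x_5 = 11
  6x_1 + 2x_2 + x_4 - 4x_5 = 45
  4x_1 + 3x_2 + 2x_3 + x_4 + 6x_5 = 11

infinitely many solutions

Row-reduce:
Swap R1 and R2.
R1 ← R1 / (5).
R3 ← R3 − 6·R1.
R4 ← R4 − 4·R1.
R3 ← R3 − 2·R2.
R4 ← R4 − 3·R2.
R3 ← R3 / (28/5).
R1 ← R1 + 3/5·R3.
R2 ← R2 + 1·R3.
R4 ← R4 − 37/5·R3.
R4 ← R4 / (97/28).
R1 ← R1 − 33/28·R4.
R2 ← R2 + 85/28·R4.
R3 ← R3 − 27/28·R4.
Rank is 4 with 5 unknowns, leaving x_5 free.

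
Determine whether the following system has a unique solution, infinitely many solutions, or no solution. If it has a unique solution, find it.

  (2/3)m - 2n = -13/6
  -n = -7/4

Row-reduce the augmented matrix:
R1 ← R1 / (2/3).
R2 ← R2 / (-1).
R1 ← R1 + 3·R2.
Reading off the reduced rows gives m = 2, n = 7/4.

m = 2, n = 7/4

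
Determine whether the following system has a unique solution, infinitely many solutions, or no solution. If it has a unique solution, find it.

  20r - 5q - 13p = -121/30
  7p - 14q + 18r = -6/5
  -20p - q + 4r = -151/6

p = 7/5, q = 5/2, r = 4/3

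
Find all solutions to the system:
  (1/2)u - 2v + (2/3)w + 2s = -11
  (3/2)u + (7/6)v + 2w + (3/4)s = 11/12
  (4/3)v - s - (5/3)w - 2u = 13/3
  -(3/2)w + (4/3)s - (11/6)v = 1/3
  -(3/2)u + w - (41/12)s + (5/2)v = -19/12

Row-reduce the augmented matrix:
R1 ← R1 / (1/2).
R2 ← R2 − 3/2·R1.
R3 ← R3 + 2·R1.
R5 ← R5 + 3/2·R1.
R2 ← R2 / (43/6).
R1 ← R1 + 4·R2.
R3 ← R3 + 20/3·R2.
R4 ← R4 + 11/6·R2.
R5 ← R5 + 7/2·R2.
R1 ← R1 − 4/3·R3.
R4 ← R4 + 3/2·R3.
R5 ← R5 − 3·R3.
R4 ← R4 / (1633/516).
R1 ← R1 + 226/129·R4.
R2 ← R2 + 63/86·R4.
R3 ← R3 − 91/43·R4.
R5 ← R5 + 1633/258·R4.
R5 reduces to 0 = 0, so the extra equation is consistent.
Reading off the reduced rows gives u = 6, v = 4, w = -6, s = -1.

u = 6, v = 4, w = -6, s = -1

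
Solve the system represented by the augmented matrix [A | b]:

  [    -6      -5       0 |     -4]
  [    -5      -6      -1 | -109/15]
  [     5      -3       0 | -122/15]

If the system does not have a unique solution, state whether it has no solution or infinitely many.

x_1 = -2/3, x_2 = 8/5, x_3 = 1

Row-reduce the augmented matrix:
R1 ← R1 / (-6).
R2 ← R2 + 5·R1.
R3 ← R3 − 5·R1.
R2 ← R2 / (-11/6).
R1 ← R1 − 5/6·R2.
R3 ← R3 + 43/6·R2.
R3 ← R3 / (43/11).
R1 ← R1 + 5/11·R3.
R2 ← R2 − 6/11·R3.
Reading off the reduced rows gives x_1 = -2/3, x_2 = 8/5, x_3 = 1.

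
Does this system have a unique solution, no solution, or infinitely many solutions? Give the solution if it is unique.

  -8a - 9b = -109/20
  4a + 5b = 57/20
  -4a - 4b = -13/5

Row-reduce the augmented matrix:
R1 ← R1 / (-8).
R2 ← R2 − 4·R1.
R3 ← R3 + 4·R1.
R2 ← R2 / (1/2).
R1 ← R1 − 9/8·R2.
R3 ← R3 − 1/2·R2.
R3 reduces to 0 = 0, so the extra equation is consistent.
Reading off the reduced rows gives a = 2/5, b = 1/4.

a = 2/5, b = 1/4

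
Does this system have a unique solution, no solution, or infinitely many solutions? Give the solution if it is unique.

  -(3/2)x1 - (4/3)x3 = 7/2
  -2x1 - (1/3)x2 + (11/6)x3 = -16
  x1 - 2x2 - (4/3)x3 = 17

x1 = 3, x2 = -3, x3 = -6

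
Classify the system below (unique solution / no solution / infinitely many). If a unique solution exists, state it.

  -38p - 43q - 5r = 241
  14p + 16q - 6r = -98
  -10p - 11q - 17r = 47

no solution

Row-reduce:
R1 ← R1 / (-38).
R2 ← R2 − 14·R1.
R3 ← R3 + 10·R1.
R2 ← R2 / (3/19).
R1 ← R1 − 43/38·R2.
R3 ← R3 − 6/19·R2.
Row 3 reduces to 0 = 2, a contradiction. The system is inconsistent.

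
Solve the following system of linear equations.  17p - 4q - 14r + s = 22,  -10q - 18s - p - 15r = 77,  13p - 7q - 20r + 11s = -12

infinitely many solutions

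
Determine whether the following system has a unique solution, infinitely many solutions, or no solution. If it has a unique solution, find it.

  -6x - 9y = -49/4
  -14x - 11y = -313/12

x = 5/3, y = 1/4

Row-reduce the augmented matrix:
R1 ← R1 / (-6).
R2 ← R2 + 14·R1.
R2 ← R2 / (10).
R1 ← R1 − 3/2·R2.
Reading off the reduced rows gives x = 5/3, y = 1/4.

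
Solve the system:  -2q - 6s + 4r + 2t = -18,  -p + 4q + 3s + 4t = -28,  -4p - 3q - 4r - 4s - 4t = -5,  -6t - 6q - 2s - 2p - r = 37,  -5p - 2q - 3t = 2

p = 4, q = -5, r = 1, s = 4, t = -4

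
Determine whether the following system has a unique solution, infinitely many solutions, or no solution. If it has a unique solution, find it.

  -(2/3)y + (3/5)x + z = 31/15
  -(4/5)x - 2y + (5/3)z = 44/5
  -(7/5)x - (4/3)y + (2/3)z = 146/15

Row-reduce:
R1 ← R1 / (3/5).
R2 ← R2 + 4/5·R1.
R3 ← R3 + 7/5·R1.
R2 ← R2 / (-26/9).
R1 ← R1 + 10/9·R2.
R3 ← R3 + 26/9·R2.
Row 3 reduces to 0 = 3, a contradiction. The system is inconsistent.

no solution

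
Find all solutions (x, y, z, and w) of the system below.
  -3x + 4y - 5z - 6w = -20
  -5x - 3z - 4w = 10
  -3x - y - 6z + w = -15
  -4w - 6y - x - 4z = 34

x = -2, y = -6, z = 4, w = -3

Row-reduce the augmented matrix:
R1 ← R1 / (-3).
R2 ← R2 + 5·R1.
R3 ← R3 + 3·R1.
R4 ← R4 + 1·R1.
R2 ← R2 / (-20/3).
R1 ← R1 + 4/3·R2.
R3 ← R3 + 5·R2.
R4 ← R4 + 22/3·R2.
R3 ← R3 / (-5).
R1 ← R1 − 3/5·R3.
R2 ← R2 + 4/5·R3.
R4 ← R4 + 41/5·R3.
R4 ← R4 / (-127/10).
R1 ← R1 − 11/10·R4.
R2 ← R2 + 13/10·R4.
R3 ← R3 + 1/2·R4.
Reading off the reduced rows gives x = -2, y = -6, z = 4, w = -3.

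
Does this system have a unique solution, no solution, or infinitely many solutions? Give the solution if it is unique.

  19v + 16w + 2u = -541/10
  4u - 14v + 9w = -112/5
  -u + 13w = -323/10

u = -3/2, v = -1/2, w = -13/5

Row-reduce the augmented matrix:
R1 ← R1 / (2).
R2 ← R2 − 4·R1.
R3 ← R3 + 1·R1.
R2 ← R2 / (-52).
R1 ← R1 − 19/2·R2.
R3 ← R3 − 19/2·R2.
R3 ← R3 / (1747/104).
R1 ← R1 − 395/104·R3.
R2 ← R2 − 23/52·R3.
Reading off the reduced rows gives u = -3/2, v = -1/2, w = -13/5.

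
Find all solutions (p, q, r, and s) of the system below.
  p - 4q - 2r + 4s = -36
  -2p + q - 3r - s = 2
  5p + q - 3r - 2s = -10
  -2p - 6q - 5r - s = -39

Row-reduce the augmented matrix:
R2 ← R2 + 2·R1.
R3 ← R3 − 5·R1.
R4 ← R4 + 2·R1.
R2 ← R2 / (-7).
R1 ← R1 + 4·R2.
R3 ← R3 − 21·R2.
R4 ← R4 + 14·R2.
R3 ← R3 / (-14).
R1 ← R1 − 2·R3.
R2 ← R2 − 1·R3.
R4 ← R4 − 5·R3.
R4 ← R4 / (-103/14).
R1 ← R1 + 1/7·R4.
R2 ← R2 + 15/14·R4.
R3 ← R3 − 1/14·R4.
Reading off the reduced rows gives p = -2, q = 5, r = 3, s = -2.

p = -2, q = 5, r = 3, s = -2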